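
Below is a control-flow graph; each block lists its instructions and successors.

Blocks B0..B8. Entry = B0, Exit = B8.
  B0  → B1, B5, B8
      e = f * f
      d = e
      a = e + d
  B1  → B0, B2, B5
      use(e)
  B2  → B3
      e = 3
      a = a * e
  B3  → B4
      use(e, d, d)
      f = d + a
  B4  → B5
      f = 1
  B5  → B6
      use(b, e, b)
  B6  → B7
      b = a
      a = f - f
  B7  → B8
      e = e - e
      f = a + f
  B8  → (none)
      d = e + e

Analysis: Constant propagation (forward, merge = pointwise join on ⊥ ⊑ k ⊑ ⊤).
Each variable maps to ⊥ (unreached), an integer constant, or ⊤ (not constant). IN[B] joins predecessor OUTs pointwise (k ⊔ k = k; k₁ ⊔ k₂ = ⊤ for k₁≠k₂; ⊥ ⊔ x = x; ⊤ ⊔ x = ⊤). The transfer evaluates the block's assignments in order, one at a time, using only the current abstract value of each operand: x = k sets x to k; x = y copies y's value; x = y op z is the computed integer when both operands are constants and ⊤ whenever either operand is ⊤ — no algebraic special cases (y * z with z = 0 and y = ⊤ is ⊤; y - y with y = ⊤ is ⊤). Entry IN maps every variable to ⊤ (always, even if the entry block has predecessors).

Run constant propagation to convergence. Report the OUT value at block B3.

Fixpoint table:
  B0:  IN=(all ⊤)  OUT=(all ⊤)
  B1:  IN=(all ⊤)  OUT=(all ⊤)
  B2:  IN=(all ⊤)  OUT={e:3; rest ⊤}
  B3:  IN={e:3; rest ⊤}  OUT={e:3; rest ⊤}
  B4:  IN={e:3; rest ⊤}  OUT={e:3, f:1; rest ⊤}
  B5:  IN=(all ⊤)  OUT=(all ⊤)
  B6:  IN=(all ⊤)  OUT=(all ⊤)
  B7:  IN=(all ⊤)  OUT=(all ⊤)
  B8:  IN=(all ⊤)  OUT=(all ⊤)

Merge at B3: IN[B3] = OUT[B2] = {a: ⊤, b: ⊤, c: ⊤, d: ⊤, e: 3, f: ⊤}
Applying B3's transfer function to that IN value gives OUT[B3] (row B3 above).

Answer: {a: ⊤, b: ⊤, c: ⊤, d: ⊤, e: 3, f: ⊤}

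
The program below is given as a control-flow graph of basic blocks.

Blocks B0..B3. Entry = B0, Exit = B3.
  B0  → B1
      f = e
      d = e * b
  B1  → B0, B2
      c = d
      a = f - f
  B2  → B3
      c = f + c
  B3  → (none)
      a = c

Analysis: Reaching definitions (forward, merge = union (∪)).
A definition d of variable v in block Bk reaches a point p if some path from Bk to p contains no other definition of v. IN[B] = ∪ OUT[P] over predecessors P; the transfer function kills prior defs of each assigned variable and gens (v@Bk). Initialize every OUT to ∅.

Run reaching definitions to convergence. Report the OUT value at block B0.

Converged values:
  B0: | IN={a@B1, c@B1, d@B0, f@B0} | OUT={a@B1, c@B1, d@B0, f@B0}
  B1: | IN={a@B1, c@B1, d@B0, f@B0} | OUT={a@B1, c@B1, d@B0, f@B0}
  B2: | IN={a@B1, c@B1, d@B0, f@B0} | OUT={a@B1, c@B2, d@B0, f@B0}
  B3: | IN={a@B1, c@B2, d@B0, f@B0} | OUT={a@B3, c@B2, d@B0, f@B0}

Merge at B0 (entry node, so the boundary value {} is joined with the incoming edge(s)): IN[B0] = {} ⊔ OUT[B1] = {a@B1, c@B1, d@B0, f@B0}
Applying B0's transfer function to that IN value gives OUT[B0] (row B0 above).

Answer: {a@B1, c@B1, d@B0, f@B0}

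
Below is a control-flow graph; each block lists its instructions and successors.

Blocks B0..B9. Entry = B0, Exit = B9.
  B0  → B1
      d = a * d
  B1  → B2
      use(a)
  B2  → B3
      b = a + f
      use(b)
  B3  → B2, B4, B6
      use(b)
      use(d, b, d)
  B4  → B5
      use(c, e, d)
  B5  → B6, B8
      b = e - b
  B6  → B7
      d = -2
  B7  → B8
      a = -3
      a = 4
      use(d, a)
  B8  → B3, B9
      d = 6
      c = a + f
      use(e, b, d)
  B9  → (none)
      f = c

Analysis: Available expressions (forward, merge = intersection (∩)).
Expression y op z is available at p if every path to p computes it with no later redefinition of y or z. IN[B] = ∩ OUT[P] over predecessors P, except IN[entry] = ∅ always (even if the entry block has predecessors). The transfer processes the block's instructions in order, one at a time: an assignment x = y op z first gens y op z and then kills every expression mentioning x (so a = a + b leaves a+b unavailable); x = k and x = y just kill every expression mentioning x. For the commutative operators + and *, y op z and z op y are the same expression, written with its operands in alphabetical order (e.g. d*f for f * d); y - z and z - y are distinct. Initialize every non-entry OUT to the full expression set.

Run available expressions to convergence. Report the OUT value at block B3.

Per-block solution:
  B0:  IN={}  OUT={}
  B1:  IN={}  OUT={}
  B2:  IN={}  OUT={a+f}
  B3:  IN={a+f}  OUT={a+f}
  B4:  IN={a+f}  OUT={a+f}
  B5:  IN={a+f}  OUT={a+f}
  B6:  IN={a+f}  OUT={a+f}
  B7:  IN={a+f}  OUT={}
  B8:  IN={}  OUT={a+f}
  B9:  IN={a+f}  OUT={}

Merge at B3: IN[B3] = OUT[B2] ∩ OUT[B8] = {a+f}
Applying B3's transfer function to that IN value gives OUT[B3] (row B3 above).

Answer: {a+f}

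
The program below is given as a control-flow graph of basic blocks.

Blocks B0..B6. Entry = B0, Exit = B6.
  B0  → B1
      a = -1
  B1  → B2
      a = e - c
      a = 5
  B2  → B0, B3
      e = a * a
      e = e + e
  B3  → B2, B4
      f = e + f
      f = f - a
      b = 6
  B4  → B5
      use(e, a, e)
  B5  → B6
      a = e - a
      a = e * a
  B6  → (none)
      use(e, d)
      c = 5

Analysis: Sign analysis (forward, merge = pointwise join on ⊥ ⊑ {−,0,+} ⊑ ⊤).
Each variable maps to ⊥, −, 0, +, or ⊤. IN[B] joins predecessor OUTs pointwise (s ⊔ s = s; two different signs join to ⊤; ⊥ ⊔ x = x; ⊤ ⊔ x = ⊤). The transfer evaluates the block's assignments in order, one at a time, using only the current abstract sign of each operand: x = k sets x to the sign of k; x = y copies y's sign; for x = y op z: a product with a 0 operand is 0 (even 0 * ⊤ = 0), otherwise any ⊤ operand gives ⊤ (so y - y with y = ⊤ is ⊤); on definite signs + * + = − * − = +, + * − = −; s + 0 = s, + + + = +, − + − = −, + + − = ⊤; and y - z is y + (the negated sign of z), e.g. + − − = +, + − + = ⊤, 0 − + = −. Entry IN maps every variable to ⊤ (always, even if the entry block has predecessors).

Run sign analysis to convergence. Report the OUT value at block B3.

Fixpoint table:
  B0: | IN=(all ⊤) | OUT={a:-; rest ⊤}
  B1: | IN={a:-; rest ⊤} | OUT={a:+; rest ⊤}
  B2: | IN={a:+; rest ⊤} | OUT={a:+, e:+; rest ⊤}
  B3: | IN={a:+, e:+; rest ⊤} | OUT={a:+, b:+, e:+; rest ⊤}
  B4: | IN={a:+, b:+, e:+; rest ⊤} | OUT={a:+, b:+, e:+; rest ⊤}
  B5: | IN={a:+, b:+, e:+; rest ⊤} | OUT={b:+, e:+; rest ⊤}
  B6: | IN={b:+, e:+; rest ⊤} | OUT={b:+, c:+, e:+; rest ⊤}

Merge at B3: IN[B3] = OUT[B2] = {a: +, b: ⊤, c: ⊤, d: ⊤, e: +, f: ⊤}
Applying B3's transfer function to that IN value gives OUT[B3] (row B3 above).

Answer: {a: +, b: +, c: ⊤, d: ⊤, e: +, f: ⊤}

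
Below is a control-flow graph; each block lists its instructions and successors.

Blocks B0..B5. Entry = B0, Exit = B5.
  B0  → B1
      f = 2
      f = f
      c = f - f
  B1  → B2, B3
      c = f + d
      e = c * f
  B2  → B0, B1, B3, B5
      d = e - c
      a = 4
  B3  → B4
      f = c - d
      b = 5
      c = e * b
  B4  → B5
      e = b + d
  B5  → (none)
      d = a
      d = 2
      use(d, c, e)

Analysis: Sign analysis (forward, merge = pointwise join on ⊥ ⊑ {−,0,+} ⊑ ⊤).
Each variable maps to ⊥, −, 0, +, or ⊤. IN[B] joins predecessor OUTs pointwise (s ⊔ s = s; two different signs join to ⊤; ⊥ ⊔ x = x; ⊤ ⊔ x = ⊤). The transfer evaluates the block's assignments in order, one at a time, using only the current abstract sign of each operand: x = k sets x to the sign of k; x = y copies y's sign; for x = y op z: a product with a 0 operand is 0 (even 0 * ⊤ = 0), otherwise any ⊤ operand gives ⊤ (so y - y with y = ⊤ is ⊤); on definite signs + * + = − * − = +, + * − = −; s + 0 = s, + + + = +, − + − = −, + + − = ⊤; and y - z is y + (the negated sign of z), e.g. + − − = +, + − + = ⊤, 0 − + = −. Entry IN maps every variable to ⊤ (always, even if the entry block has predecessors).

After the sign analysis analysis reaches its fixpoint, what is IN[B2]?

Answer: {a: ⊤, b: ⊤, c: ⊤, d: ⊤, e: ⊤, f: +}

Trace:
Converged values:
  B0:  IN=(all ⊤)  OUT={f:+; rest ⊤}
  B1:  IN={f:+; rest ⊤}  OUT={f:+; rest ⊤}
  B2:  IN={f:+; rest ⊤}  OUT={a:+, f:+; rest ⊤}
  B3:  IN={f:+; rest ⊤}  OUT={b:+; rest ⊤}
  B4:  IN={b:+; rest ⊤}  OUT={b:+; rest ⊤}
  B5:  IN=(all ⊤)  OUT={d:+; rest ⊤}

Merge at B2: IN[B2] = OUT[B1] = {a: ⊤, b: ⊤, c: ⊤, d: ⊤, e: ⊤, f: +}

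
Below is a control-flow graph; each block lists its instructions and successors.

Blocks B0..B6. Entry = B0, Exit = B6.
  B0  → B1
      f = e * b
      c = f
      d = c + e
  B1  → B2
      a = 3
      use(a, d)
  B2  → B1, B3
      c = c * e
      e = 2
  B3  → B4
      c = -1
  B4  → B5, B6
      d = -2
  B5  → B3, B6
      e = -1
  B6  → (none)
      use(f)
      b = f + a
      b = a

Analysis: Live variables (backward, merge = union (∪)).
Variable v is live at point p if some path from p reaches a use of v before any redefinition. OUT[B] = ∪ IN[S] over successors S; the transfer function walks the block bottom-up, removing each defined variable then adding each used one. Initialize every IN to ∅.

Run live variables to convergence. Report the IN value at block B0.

Converged values:
  B0:  IN={b, e}  OUT={c, d, e, f}
  B1:  IN={c, d, e, f}  OUT={a, c, d, e, f}
  B2:  IN={a, c, d, e, f}  OUT={a, c, d, e, f}
  B3:  IN={a, f}  OUT={a, f}
  B4:  IN={a, f}  OUT={a, f}
  B5:  IN={a, f}  OUT={a, f}
  B6:  IN={a, f}  OUT={}

Merge at B0: OUT[B0] = IN[B1] = {c, d, e, f}
Applying B0's transfer function to that OUT value gives IN[B0] (row B0 above).

Answer: {b, e}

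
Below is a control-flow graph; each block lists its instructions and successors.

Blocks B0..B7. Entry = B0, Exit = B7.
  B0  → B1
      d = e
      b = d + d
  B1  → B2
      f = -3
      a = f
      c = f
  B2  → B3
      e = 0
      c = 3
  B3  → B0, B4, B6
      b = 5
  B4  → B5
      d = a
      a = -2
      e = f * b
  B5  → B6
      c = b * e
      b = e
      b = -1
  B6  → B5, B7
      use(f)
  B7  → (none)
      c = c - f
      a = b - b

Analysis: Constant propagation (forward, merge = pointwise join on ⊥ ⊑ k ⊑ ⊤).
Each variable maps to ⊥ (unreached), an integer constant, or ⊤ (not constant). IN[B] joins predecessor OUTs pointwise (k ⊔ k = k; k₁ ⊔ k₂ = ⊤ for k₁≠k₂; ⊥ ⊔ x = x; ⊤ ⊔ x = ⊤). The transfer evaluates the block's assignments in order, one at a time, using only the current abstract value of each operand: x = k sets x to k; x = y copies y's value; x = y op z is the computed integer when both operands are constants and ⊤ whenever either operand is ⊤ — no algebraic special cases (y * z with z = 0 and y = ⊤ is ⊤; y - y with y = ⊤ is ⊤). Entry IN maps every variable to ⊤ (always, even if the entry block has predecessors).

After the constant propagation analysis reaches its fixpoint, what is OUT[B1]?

Answer: {a: -3, b: ⊤, c: -3, d: ⊤, e: ⊤, f: -3}

Working:
Converged values:
  B0: | IN=(all ⊤) | OUT=(all ⊤)
  B1: | IN=(all ⊤) | OUT={a:-3, c:-3, f:-3; rest ⊤}
  B2: | IN={a:-3, c:-3, f:-3; rest ⊤} | OUT={a:-3, c:3, e:0, f:-3; rest ⊤}
  B3: | IN={a:-3, c:3, e:0, f:-3; rest ⊤} | OUT={a:-3, b:5, c:3, e:0, f:-3; rest ⊤}
  B4: | IN={a:-3, b:5, c:3, e:0, f:-3; rest ⊤} | OUT={a:-2, b:5, c:3, d:-3, e:-15, f:-3; rest ⊤}
  B5: | IN={f:-3; rest ⊤} | OUT={b:-1, f:-3; rest ⊤}
  B6: | IN={f:-3; rest ⊤} | OUT={f:-3; rest ⊤}
  B7: | IN={f:-3; rest ⊤} | OUT={f:-3; rest ⊤}

Merge at B1: IN[B1] = OUT[B0] = {a: ⊤, b: ⊤, c: ⊤, d: ⊤, e: ⊤, f: ⊤}
Applying B1's transfer function to that IN value gives OUT[B1] (row B1 above).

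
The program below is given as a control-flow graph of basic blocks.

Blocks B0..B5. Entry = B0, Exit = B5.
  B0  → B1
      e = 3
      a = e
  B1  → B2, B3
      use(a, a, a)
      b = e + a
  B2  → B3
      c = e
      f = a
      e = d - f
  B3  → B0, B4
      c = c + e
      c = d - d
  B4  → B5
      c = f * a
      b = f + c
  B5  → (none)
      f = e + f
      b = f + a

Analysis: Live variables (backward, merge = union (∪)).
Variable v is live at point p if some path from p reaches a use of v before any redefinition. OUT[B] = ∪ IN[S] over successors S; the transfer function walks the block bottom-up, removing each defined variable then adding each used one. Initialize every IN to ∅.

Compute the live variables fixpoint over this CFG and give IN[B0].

Per-block solution:
  B0: | IN={c, d, f} | OUT={a, c, d, e, f}
  B1: | IN={a, c, d, e, f} | OUT={a, c, d, e, f}
  B2: | IN={a, d, e} | OUT={a, c, d, e, f}
  B3: | IN={a, c, d, e, f} | OUT={a, c, d, e, f}
  B4: | IN={a, e, f} | OUT={a, e, f}
  B5: | IN={a, e, f} | OUT={}

Merge at B0: OUT[B0] = IN[B1] = {a, c, d, e, f}
Applying B0's transfer function to that OUT value gives IN[B0] (row B0 above).

Answer: {c, d, f}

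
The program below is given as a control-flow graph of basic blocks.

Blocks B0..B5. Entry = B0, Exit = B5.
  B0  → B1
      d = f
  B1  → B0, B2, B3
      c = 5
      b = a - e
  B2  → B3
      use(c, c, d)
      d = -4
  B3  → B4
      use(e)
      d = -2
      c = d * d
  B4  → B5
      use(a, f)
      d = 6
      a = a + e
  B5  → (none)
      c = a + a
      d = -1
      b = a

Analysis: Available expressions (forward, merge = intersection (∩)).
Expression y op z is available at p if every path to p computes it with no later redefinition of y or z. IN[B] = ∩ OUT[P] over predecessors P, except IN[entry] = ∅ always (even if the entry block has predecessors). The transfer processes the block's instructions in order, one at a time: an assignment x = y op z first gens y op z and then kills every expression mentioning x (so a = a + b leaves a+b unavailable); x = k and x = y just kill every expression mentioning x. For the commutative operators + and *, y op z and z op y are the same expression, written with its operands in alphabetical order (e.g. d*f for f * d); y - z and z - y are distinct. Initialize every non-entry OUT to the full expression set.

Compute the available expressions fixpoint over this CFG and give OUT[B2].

Answer: {a-e}

Working:
Converged values:
  B0:   IN={}   OUT={}
  B1:   IN={}   OUT={a-e}
  B2:   IN={a-e}   OUT={a-e}
  B3:   IN={a-e}   OUT={a-e, d*d}
  B4:   IN={a-e, d*d}   OUT={}
  B5:   IN={}   OUT={a+a}

Merge at B2: IN[B2] = OUT[B1] = {a-e}
Applying B2's transfer function to that IN value gives OUT[B2] (row B2 above).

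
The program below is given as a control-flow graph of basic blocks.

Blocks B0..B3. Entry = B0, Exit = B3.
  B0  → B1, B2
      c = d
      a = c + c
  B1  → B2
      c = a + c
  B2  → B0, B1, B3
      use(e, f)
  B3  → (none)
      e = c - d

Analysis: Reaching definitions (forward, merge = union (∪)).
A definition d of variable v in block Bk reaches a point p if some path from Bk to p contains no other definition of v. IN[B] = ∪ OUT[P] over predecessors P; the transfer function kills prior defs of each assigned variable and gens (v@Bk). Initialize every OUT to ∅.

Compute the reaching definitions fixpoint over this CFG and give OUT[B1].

Answer: {a@B0, c@B1}

Derivation:
Per-block solution:
  B0:   IN={a@B0, c@B0, c@B1}   OUT={a@B0, c@B0}
  B1:   IN={a@B0, c@B0, c@B1}   OUT={a@B0, c@B1}
  B2:   IN={a@B0, c@B0, c@B1}   OUT={a@B0, c@B0, c@B1}
  B3:   IN={a@B0, c@B0, c@B1}   OUT={a@B0, c@B0, c@B1, e@B3}

Merge at B1: IN[B1] = OUT[B0] ⊔ OUT[B2] = {a@B0, c@B0, c@B1}
Applying B1's transfer function to that IN value gives OUT[B1] (row B1 above).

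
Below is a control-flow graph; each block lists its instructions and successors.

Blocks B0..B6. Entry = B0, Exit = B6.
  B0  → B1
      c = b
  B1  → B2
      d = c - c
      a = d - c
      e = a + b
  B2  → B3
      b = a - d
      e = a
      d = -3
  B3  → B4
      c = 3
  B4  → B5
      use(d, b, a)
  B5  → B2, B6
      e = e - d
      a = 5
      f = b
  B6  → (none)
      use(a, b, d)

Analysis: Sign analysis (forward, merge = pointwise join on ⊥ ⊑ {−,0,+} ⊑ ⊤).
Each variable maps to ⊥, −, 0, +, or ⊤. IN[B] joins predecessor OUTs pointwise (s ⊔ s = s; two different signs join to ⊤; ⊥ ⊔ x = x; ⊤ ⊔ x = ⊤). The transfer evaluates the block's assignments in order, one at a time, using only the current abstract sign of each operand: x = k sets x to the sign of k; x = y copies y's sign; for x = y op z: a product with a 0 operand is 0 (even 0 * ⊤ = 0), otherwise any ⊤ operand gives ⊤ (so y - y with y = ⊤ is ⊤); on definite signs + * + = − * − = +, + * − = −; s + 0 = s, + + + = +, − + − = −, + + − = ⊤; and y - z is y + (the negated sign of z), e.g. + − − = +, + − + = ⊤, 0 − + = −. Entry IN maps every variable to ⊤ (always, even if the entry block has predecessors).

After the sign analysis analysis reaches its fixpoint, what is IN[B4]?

Answer: {a: ⊤, b: ⊤, c: +, d: -, e: ⊤, f: ⊤}

Derivation:
Fixpoint table:
  B0:   IN=(all ⊤)   OUT=(all ⊤)
  B1:   IN=(all ⊤)   OUT=(all ⊤)
  B2:   IN=(all ⊤)   OUT={d:-; rest ⊤}
  B3:   IN={d:-; rest ⊤}   OUT={c:+, d:-; rest ⊤}
  B4:   IN={c:+, d:-; rest ⊤}   OUT={c:+, d:-; rest ⊤}
  B5:   IN={c:+, d:-; rest ⊤}   OUT={a:+, c:+, d:-; rest ⊤}
  B6:   IN={a:+, c:+, d:-; rest ⊤}   OUT={a:+, c:+, d:-; rest ⊤}

Merge at B4: IN[B4] = OUT[B3] = {a: ⊤, b: ⊤, c: +, d: -, e: ⊤, f: ⊤}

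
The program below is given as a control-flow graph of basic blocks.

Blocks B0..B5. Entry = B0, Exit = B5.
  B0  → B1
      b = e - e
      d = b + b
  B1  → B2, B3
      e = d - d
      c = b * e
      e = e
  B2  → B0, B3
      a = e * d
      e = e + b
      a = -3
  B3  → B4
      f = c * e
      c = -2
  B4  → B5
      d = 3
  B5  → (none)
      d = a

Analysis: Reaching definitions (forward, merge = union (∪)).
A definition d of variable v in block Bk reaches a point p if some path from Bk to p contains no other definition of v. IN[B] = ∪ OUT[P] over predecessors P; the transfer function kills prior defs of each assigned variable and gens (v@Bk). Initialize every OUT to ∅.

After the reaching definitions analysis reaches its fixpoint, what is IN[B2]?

Fixpoint table:
  B0:  IN={a@B2, b@B0, c@B1, d@B0, e@B2}  OUT={a@B2, b@B0, c@B1, d@B0, e@B2}
  B1:  IN={a@B2, b@B0, c@B1, d@B0, e@B2}  OUT={a@B2, b@B0, c@B1, d@B0, e@B1}
  B2:  IN={a@B2, b@B0, c@B1, d@B0, e@B1}  OUT={a@B2, b@B0, c@B1, d@B0, e@B2}
  B3:  IN={a@B2, b@B0, c@B1, d@B0, e@B1, e@B2}  OUT={a@B2, b@B0, c@B3, d@B0, e@B1, e@B2, f@B3}
  B4:  IN={a@B2, b@B0, c@B3, d@B0, e@B1, e@B2, f@B3}  OUT={a@B2, b@B0, c@B3, d@B4, e@B1, e@B2, f@B3}
  B5:  IN={a@B2, b@B0, c@B3, d@B4, e@B1, e@B2, f@B3}  OUT={a@B2, b@B0, c@B3, d@B5, e@B1, e@B2, f@B3}

Merge at B2: IN[B2] = OUT[B1] = {a@B2, b@B0, c@B1, d@B0, e@B1}

Answer: {a@B2, b@B0, c@B1, d@B0, e@B1}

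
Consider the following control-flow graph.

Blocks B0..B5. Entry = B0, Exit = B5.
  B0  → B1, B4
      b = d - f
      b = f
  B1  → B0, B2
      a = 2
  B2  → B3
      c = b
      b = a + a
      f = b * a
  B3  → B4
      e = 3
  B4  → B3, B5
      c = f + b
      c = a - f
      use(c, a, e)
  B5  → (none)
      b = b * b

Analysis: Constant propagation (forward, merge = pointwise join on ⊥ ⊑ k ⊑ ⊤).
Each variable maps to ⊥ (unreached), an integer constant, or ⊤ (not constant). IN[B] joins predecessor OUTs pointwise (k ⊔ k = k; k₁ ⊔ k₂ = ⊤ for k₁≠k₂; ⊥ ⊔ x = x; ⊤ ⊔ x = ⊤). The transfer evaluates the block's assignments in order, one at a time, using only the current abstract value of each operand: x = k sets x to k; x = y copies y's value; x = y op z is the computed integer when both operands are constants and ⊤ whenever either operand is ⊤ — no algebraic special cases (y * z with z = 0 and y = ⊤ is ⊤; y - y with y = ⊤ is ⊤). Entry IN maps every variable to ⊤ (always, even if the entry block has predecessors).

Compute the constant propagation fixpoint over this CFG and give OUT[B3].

Answer: {a: ⊤, b: ⊤, c: ⊤, d: ⊤, e: 3, f: ⊤}

Trace:
Fixpoint table:
  B0: | IN=(all ⊤) | OUT=(all ⊤)
  B1: | IN=(all ⊤) | OUT={a:2; rest ⊤}
  B2: | IN={a:2; rest ⊤} | OUT={a:2, b:4, f:8; rest ⊤}
  B3: | IN=(all ⊤) | OUT={e:3; rest ⊤}
  B4: | IN=(all ⊤) | OUT=(all ⊤)
  B5: | IN=(all ⊤) | OUT=(all ⊤)

Merge at B3: IN[B3] = OUT[B2] ⊔ OUT[B4] = {a: ⊤, b: ⊤, c: ⊤, d: ⊤, e: ⊤, f: ⊤}
Applying B3's transfer function to that IN value gives OUT[B3] (row B3 above).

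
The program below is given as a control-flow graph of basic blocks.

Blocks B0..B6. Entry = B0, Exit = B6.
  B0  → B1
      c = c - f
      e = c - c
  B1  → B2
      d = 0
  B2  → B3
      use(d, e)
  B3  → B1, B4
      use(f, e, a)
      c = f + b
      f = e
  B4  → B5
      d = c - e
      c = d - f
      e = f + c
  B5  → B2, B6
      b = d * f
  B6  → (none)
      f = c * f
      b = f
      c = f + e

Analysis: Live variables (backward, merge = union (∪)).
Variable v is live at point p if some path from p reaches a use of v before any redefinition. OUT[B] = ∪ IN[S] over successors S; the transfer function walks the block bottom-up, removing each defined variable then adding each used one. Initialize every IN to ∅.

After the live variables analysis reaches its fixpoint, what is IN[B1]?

Converged values:
  B0:   IN={a, b, c, f}   OUT={a, b, e, f}
  B1:   IN={a, b, e, f}   OUT={a, b, d, e, f}
  B2:   IN={a, b, d, e, f}   OUT={a, b, e, f}
  B3:   IN={a, b, e, f}   OUT={a, b, c, e, f}
  B4:   IN={a, c, e, f}   OUT={a, c, d, e, f}
  B5:   IN={a, c, d, e, f}   OUT={a, b, c, d, e, f}
  B6:   IN={c, e, f}   OUT={}

Merge at B1: OUT[B1] = IN[B2] = {a, b, d, e, f}
Applying B1's transfer function to that OUT value gives IN[B1] (row B1 above).

Answer: {a, b, e, f}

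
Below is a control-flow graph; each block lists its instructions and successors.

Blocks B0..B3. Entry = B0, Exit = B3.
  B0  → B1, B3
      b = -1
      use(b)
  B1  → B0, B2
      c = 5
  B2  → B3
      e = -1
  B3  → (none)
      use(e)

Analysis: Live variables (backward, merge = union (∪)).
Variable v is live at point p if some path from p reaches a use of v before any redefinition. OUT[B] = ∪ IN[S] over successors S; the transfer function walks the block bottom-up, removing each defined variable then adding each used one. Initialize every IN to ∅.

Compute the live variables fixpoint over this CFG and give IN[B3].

Fixpoint table:
  B0:  IN={e}  OUT={e}
  B1:  IN={e}  OUT={e}
  B2:  IN={}  OUT={e}
  B3:  IN={e}  OUT={}

B3 is the boundary node: OUT[B3] = {}
Applying B3's transfer function to that OUT value gives IN[B3] (row B3 above).

Answer: {e}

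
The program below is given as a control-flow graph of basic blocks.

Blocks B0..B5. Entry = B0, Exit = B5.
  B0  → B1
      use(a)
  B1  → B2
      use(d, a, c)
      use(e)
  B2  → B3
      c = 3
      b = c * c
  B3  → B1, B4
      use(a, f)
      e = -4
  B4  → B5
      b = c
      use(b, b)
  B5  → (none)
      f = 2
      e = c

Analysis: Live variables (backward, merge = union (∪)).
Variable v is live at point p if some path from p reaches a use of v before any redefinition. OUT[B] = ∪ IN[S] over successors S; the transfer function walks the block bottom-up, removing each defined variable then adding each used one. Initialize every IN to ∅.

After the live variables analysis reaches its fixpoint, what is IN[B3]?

Answer: {a, c, d, f}

Working:
Per-block solution:
  B0: | IN={a, c, d, e, f} | OUT={a, c, d, e, f}
  B1: | IN={a, c, d, e, f} | OUT={a, d, f}
  B2: | IN={a, d, f} | OUT={a, c, d, f}
  B3: | IN={a, c, d, f} | OUT={a, c, d, e, f}
  B4: | IN={c} | OUT={c}
  B5: | IN={c} | OUT={}

Merge at B3: OUT[B3] = IN[B1] ⊔ IN[B4] = {a, c, d, e, f}
Applying B3's transfer function to that OUT value gives IN[B3] (row B3 above).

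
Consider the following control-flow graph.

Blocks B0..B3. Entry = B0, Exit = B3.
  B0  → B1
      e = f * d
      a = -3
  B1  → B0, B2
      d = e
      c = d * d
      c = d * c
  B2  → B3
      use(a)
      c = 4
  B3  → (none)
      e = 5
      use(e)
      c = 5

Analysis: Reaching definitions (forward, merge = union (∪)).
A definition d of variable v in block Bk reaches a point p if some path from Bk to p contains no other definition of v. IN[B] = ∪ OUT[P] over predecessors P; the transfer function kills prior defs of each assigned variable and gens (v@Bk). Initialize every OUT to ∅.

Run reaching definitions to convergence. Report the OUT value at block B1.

Per-block solution:
  B0:  IN={a@B0, c@B1, d@B1, e@B0}  OUT={a@B0, c@B1, d@B1, e@B0}
  B1:  IN={a@B0, c@B1, d@B1, e@B0}  OUT={a@B0, c@B1, d@B1, e@B0}
  B2:  IN={a@B0, c@B1, d@B1, e@B0}  OUT={a@B0, c@B2, d@B1, e@B0}
  B3:  IN={a@B0, c@B2, d@B1, e@B0}  OUT={a@B0, c@B3, d@B1, e@B3}

Merge at B1: IN[B1] = OUT[B0] = {a@B0, c@B1, d@B1, e@B0}
Applying B1's transfer function to that IN value gives OUT[B1] (row B1 above).

Answer: {a@B0, c@B1, d@B1, e@B0}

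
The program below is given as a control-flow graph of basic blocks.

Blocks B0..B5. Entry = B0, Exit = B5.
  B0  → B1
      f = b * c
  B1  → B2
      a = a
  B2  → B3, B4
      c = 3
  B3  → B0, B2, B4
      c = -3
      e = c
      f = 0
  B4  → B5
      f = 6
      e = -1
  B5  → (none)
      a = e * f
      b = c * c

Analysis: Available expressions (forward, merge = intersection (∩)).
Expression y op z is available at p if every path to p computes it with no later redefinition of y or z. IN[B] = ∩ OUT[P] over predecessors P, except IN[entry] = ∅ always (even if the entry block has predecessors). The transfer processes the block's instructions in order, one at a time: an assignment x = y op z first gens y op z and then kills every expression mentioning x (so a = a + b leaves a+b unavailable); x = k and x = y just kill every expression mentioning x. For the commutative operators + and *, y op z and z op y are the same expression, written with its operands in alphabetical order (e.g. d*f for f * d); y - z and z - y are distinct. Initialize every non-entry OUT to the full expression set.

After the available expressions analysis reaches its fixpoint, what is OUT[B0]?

Answer: {b*c}

Working:
Per-block solution:
  B0:   IN={}   OUT={b*c}
  B1:   IN={b*c}   OUT={b*c}
  B2:   IN={}   OUT={}
  B3:   IN={}   OUT={}
  B4:   IN={}   OUT={}
  B5:   IN={}   OUT={c*c, e*f}

Merge at B0 (entry node, so the boundary value {} is joined with the incoming edge(s)): IN[B0] = {} ∩ OUT[B3] = {}
Applying B0's transfer function to that IN value gives OUT[B0] (row B0 above).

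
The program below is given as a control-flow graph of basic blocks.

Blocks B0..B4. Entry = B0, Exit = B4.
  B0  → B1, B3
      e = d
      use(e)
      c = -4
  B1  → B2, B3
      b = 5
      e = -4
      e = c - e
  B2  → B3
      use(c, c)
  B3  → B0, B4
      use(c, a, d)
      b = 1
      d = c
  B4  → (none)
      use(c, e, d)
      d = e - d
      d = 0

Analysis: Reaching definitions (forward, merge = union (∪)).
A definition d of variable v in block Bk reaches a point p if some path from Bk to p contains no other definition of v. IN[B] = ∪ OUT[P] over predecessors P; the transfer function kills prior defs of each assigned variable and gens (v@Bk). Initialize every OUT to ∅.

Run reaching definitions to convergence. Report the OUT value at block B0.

Per-block solution:
  B0: | IN={b@B3, c@B0, d@B3, e@B0, e@B1} | OUT={b@B3, c@B0, d@B3, e@B0}
  B1: | IN={b@B3, c@B0, d@B3, e@B0} | OUT={b@B1, c@B0, d@B3, e@B1}
  B2: | IN={b@B1, c@B0, d@B3, e@B1} | OUT={b@B1, c@B0, d@B3, e@B1}
  B3: | IN={b@B1, b@B3, c@B0, d@B3, e@B0, e@B1} | OUT={b@B3, c@B0, d@B3, e@B0, e@B1}
  B4: | IN={b@B3, c@B0, d@B3, e@B0, e@B1} | OUT={b@B3, c@B0, d@B4, e@B0, e@B1}

Merge at B0 (entry node, so the boundary value {} is joined with the incoming edge(s)): IN[B0] = {} ⊔ OUT[B3] = {b@B3, c@B0, d@B3, e@B0, e@B1}
Applying B0's transfer function to that IN value gives OUT[B0] (row B0 above).

Answer: {b@B3, c@B0, d@B3, e@B0}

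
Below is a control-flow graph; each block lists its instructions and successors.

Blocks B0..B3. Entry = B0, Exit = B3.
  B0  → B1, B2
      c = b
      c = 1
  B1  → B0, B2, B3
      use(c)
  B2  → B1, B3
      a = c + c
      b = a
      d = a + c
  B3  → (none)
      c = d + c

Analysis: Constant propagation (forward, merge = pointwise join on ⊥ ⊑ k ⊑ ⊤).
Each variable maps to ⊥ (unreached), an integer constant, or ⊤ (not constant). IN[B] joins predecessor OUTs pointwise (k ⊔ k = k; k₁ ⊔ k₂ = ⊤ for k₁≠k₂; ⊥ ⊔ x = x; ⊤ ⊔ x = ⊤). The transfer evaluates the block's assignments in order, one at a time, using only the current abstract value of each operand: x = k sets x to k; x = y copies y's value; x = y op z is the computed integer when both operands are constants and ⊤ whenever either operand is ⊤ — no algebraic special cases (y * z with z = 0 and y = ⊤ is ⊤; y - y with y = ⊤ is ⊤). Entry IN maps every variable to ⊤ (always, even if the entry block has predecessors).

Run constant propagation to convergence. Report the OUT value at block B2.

Converged values:
  B0:   IN=(all ⊤)   OUT={c:1; rest ⊤}
  B1:   IN={c:1; rest ⊤}   OUT={c:1; rest ⊤}
  B2:   IN={c:1; rest ⊤}   OUT={a:2, b:2, c:1, d:3; rest ⊤}
  B3:   IN={c:1; rest ⊤}   OUT=(all ⊤)

Merge at B2: IN[B2] = OUT[B0] ⊔ OUT[B1] = {a: ⊤, b: ⊤, c: 1, d: ⊤, e: ⊤, f: ⊤}
Applying B2's transfer function to that IN value gives OUT[B2] (row B2 above).

Answer: {a: 2, b: 2, c: 1, d: 3, e: ⊤, f: ⊤}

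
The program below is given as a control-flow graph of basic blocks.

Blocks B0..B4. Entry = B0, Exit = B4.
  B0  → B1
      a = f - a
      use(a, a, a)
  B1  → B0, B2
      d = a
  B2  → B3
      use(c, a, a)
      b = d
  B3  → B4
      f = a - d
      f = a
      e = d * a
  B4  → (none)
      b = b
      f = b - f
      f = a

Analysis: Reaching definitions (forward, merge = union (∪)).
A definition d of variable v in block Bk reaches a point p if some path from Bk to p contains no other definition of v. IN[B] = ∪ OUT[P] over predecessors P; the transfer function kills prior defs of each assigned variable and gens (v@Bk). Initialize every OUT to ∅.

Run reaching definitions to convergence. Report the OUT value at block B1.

Per-block solution:
  B0: | IN={a@B0, d@B1} | OUT={a@B0, d@B1}
  B1: | IN={a@B0, d@B1} | OUT={a@B0, d@B1}
  B2: | IN={a@B0, d@B1} | OUT={a@B0, b@B2, d@B1}
  B3: | IN={a@B0, b@B2, d@B1} | OUT={a@B0, b@B2, d@B1, e@B3, f@B3}
  B4: | IN={a@B0, b@B2, d@B1, e@B3, f@B3} | OUT={a@B0, b@B4, d@B1, e@B3, f@B4}

Merge at B1: IN[B1] = OUT[B0] = {a@B0, d@B1}
Applying B1's transfer function to that IN value gives OUT[B1] (row B1 above).

Answer: {a@B0, d@B1}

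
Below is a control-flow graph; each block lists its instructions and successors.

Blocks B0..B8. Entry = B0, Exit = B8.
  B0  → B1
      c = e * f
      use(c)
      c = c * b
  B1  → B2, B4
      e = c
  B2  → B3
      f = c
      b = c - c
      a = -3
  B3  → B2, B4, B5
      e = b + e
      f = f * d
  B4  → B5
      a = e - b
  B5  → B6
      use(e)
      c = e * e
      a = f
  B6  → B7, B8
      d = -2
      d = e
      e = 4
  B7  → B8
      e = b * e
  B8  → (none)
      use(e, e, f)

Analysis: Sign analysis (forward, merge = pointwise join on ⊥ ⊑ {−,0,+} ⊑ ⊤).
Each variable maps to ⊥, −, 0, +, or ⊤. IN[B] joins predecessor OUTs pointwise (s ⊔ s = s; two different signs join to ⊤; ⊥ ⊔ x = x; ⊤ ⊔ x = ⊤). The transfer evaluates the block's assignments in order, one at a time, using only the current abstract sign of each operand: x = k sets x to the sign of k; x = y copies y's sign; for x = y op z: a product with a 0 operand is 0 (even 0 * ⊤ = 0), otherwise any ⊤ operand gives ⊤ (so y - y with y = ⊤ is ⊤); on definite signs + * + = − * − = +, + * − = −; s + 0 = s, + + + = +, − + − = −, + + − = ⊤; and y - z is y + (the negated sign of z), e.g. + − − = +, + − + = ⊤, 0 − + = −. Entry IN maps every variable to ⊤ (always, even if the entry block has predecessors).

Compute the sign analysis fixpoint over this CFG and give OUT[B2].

Answer: {a: -, b: ⊤, c: ⊤, d: ⊤, e: ⊤, f: ⊤}

Derivation:
Converged values:
  B0: | IN=(all ⊤) | OUT=(all ⊤)
  B1: | IN=(all ⊤) | OUT=(all ⊤)
  B2: | IN=(all ⊤) | OUT={a:-; rest ⊤}
  B3: | IN={a:-; rest ⊤} | OUT={a:-; rest ⊤}
  B4: | IN=(all ⊤) | OUT=(all ⊤)
  B5: | IN=(all ⊤) | OUT=(all ⊤)
  B6: | IN=(all ⊤) | OUT={e:+; rest ⊤}
  B7: | IN={e:+; rest ⊤} | OUT=(all ⊤)
  B8: | IN=(all ⊤) | OUT=(all ⊤)

Merge at B2: IN[B2] = OUT[B1] ⊔ OUT[B3] = {a: ⊤, b: ⊤, c: ⊤, d: ⊤, e: ⊤, f: ⊤}
Applying B2's transfer function to that IN value gives OUT[B2] (row B2 above).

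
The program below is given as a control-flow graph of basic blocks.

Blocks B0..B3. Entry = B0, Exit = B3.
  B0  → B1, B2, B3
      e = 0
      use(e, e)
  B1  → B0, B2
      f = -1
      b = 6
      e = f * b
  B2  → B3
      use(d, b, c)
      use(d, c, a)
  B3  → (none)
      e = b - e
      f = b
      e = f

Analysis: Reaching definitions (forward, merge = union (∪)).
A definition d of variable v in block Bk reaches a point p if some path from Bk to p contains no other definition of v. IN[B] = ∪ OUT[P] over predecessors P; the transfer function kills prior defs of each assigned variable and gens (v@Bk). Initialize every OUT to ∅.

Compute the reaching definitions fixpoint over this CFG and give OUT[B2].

Answer: {b@B1, e@B0, e@B1, f@B1}

Working:
Per-block solution:
  B0:   IN={b@B1, e@B1, f@B1}   OUT={b@B1, e@B0, f@B1}
  B1:   IN={b@B1, e@B0, f@B1}   OUT={b@B1, e@B1, f@B1}
  B2:   IN={b@B1, e@B0, e@B1, f@B1}   OUT={b@B1, e@B0, e@B1, f@B1}
  B3:   IN={b@B1, e@B0, e@B1, f@B1}   OUT={b@B1, e@B3, f@B3}

Merge at B2: IN[B2] = OUT[B0] ⊔ OUT[B1] = {b@B1, e@B0, e@B1, f@B1}
Applying B2's transfer function to that IN value gives OUT[B2] (row B2 above).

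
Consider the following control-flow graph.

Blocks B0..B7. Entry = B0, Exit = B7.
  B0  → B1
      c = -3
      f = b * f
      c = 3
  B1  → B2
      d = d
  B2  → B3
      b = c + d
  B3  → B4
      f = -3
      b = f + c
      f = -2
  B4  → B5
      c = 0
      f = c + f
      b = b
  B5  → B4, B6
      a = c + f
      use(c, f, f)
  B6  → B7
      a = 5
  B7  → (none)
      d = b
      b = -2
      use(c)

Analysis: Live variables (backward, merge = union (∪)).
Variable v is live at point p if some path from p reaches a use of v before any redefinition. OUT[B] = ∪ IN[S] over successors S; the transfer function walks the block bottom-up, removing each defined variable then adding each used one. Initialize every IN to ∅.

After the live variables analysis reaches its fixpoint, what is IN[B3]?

Converged values:
  B0:  IN={b, d, f}  OUT={c, d}
  B1:  IN={c, d}  OUT={c, d}
  B2:  IN={c, d}  OUT={c}
  B3:  IN={c}  OUT={b, f}
  B4:  IN={b, f}  OUT={b, c, f}
  B5:  IN={b, c, f}  OUT={b, c, f}
  B6:  IN={b, c}  OUT={b, c}
  B7:  IN={b, c}  OUT={}

Merge at B3: OUT[B3] = IN[B4] = {b, f}
Applying B3's transfer function to that OUT value gives IN[B3] (row B3 above).

Answer: {c}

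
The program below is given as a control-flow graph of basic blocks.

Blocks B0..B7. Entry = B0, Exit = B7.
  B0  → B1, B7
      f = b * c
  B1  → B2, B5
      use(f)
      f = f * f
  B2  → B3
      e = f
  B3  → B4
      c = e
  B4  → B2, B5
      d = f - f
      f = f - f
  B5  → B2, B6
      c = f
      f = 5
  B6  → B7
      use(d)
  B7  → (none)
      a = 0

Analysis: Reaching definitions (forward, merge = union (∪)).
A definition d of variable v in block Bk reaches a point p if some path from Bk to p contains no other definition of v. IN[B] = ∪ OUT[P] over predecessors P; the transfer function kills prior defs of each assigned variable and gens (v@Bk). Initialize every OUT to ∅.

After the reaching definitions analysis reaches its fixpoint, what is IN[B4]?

Answer: {c@B3, d@B4, e@B2, f@B1, f@B4, f@B5}

Derivation:
Fixpoint table:
  B0:   IN={}   OUT={f@B0}
  B1:   IN={f@B0}   OUT={f@B1}
  B2:   IN={c@B3, c@B5, d@B4, e@B2, f@B1, f@B4, f@B5}   OUT={c@B3, c@B5, d@B4, e@B2, f@B1, f@B4, f@B5}
  B3:   IN={c@B3, c@B5, d@B4, e@B2, f@B1, f@B4, f@B5}   OUT={c@B3, d@B4, e@B2, f@B1, f@B4, f@B5}
  B4:   IN={c@B3, d@B4, e@B2, f@B1, f@B4, f@B5}   OUT={c@B3, d@B4, e@B2, f@B4}
  B5:   IN={c@B3, d@B4, e@B2, f@B1, f@B4}   OUT={c@B5, d@B4, e@B2, f@B5}
  B6:   IN={c@B5, d@B4, e@B2, f@B5}   OUT={c@B5, d@B4, e@B2, f@B5}
  B7:   IN={c@B5, d@B4, e@B2, f@B0, f@B5}   OUT={a@B7, c@B5, d@B4, e@B2, f@B0, f@B5}

Merge at B4: IN[B4] = OUT[B3] = {c@B3, d@B4, e@B2, f@B1, f@B4, f@B5}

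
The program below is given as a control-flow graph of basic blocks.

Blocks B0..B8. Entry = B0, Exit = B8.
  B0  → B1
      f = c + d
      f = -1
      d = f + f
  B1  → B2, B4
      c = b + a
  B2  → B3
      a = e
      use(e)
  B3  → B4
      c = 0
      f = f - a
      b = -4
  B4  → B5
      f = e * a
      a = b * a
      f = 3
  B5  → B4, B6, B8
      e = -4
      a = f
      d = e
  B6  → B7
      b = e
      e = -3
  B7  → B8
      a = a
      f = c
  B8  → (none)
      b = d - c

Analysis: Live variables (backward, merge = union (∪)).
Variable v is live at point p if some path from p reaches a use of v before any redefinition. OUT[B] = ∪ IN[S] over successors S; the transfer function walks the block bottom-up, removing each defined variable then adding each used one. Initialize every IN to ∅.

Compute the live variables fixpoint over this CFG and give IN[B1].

Answer: {a, b, e, f}

Trace:
Fixpoint table:
  B0:  IN={a, b, c, d, e}  OUT={a, b, e, f}
  B1:  IN={a, b, e, f}  OUT={a, b, c, e, f}
  B2:  IN={e, f}  OUT={a, e, f}
  B3:  IN={a, e, f}  OUT={a, b, c, e}
  B4:  IN={a, b, c, e}  OUT={b, c, f}
  B5:  IN={b, c, f}  OUT={a, b, c, d, e}
  B6:  IN={a, c, d, e}  OUT={a, c, d}
  B7:  IN={a, c, d}  OUT={c, d}
  B8:  IN={c, d}  OUT={}

Merge at B1: OUT[B1] = IN[B2] ⊔ IN[B4] = {a, b, c, e, f}
Applying B1's transfer function to that OUT value gives IN[B1] (row B1 above).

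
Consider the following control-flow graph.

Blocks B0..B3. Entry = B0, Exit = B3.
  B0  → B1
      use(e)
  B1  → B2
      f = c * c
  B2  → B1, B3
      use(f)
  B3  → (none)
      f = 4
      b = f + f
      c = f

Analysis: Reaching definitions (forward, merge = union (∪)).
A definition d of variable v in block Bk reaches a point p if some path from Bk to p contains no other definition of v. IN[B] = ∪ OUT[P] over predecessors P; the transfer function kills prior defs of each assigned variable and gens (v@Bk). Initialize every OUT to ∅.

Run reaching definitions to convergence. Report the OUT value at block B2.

Converged values:
  B0:  IN={}  OUT={}
  B1:  IN={f@B1}  OUT={f@B1}
  B2:  IN={f@B1}  OUT={f@B1}
  B3:  IN={f@B1}  OUT={b@B3, c@B3, f@B3}

Merge at B2: IN[B2] = OUT[B1] = {f@B1}
Applying B2's transfer function to that IN value gives OUT[B2] (row B2 above).

Answer: {f@B1}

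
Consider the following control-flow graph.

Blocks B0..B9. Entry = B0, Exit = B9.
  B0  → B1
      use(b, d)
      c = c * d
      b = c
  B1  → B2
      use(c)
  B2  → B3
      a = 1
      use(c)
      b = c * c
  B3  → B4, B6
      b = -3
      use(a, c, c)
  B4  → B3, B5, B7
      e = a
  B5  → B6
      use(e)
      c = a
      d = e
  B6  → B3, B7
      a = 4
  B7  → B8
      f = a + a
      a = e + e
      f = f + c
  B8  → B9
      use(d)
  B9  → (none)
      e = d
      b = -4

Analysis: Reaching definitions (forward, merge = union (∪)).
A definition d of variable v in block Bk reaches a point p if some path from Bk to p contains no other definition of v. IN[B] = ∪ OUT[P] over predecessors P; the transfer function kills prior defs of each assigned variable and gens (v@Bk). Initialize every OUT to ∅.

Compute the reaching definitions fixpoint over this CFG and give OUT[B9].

Answer: {a@B7, b@B9, c@B0, c@B5, d@B5, e@B9, f@B7}

Working:
Fixpoint table:
  B0:   IN={}   OUT={b@B0, c@B0}
  B1:   IN={b@B0, c@B0}   OUT={b@B0, c@B0}
  B2:   IN={b@B0, c@B0}   OUT={a@B2, b@B2, c@B0}
  B3:   IN={a@B2, a@B6, b@B2, b@B3, c@B0, c@B5, d@B5, e@B4}   OUT={a@B2, a@B6, b@B3, c@B0, c@B5, d@B5, e@B4}
  B4:   IN={a@B2, a@B6, b@B3, c@B0, c@B5, d@B5, e@B4}   OUT={a@B2, a@B6, b@B3, c@B0, c@B5, d@B5, e@B4}
  B5:   IN={a@B2, a@B6, b@B3, c@B0, c@B5, d@B5, e@B4}   OUT={a@B2, a@B6, b@B3, c@B5, d@B5, e@B4}
  B6:   IN={a@B2, a@B6, b@B3, c@B0, c@B5, d@B5, e@B4}   OUT={a@B6, b@B3, c@B0, c@B5, d@B5, e@B4}
  B7:   IN={a@B2, a@B6, b@B3, c@B0, c@B5, d@B5, e@B4}   OUT={a@B7, b@B3, c@B0, c@B5, d@B5, e@B4, f@B7}
  B8:   IN={a@B7, b@B3, c@B0, c@B5, d@B5, e@B4, f@B7}   OUT={a@B7, b@B3, c@B0, c@B5, d@B5, e@B4, f@B7}
  B9:   IN={a@B7, b@B3, c@B0, c@B5, d@B5, e@B4, f@B7}   OUT={a@B7, b@B9, c@B0, c@B5, d@B5, e@B9, f@B7}

Merge at B9: IN[B9] = OUT[B8] = {a@B7, b@B3, c@B0, c@B5, d@B5, e@B4, f@B7}
Applying B9's transfer function to that IN value gives OUT[B9] (row B9 above).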